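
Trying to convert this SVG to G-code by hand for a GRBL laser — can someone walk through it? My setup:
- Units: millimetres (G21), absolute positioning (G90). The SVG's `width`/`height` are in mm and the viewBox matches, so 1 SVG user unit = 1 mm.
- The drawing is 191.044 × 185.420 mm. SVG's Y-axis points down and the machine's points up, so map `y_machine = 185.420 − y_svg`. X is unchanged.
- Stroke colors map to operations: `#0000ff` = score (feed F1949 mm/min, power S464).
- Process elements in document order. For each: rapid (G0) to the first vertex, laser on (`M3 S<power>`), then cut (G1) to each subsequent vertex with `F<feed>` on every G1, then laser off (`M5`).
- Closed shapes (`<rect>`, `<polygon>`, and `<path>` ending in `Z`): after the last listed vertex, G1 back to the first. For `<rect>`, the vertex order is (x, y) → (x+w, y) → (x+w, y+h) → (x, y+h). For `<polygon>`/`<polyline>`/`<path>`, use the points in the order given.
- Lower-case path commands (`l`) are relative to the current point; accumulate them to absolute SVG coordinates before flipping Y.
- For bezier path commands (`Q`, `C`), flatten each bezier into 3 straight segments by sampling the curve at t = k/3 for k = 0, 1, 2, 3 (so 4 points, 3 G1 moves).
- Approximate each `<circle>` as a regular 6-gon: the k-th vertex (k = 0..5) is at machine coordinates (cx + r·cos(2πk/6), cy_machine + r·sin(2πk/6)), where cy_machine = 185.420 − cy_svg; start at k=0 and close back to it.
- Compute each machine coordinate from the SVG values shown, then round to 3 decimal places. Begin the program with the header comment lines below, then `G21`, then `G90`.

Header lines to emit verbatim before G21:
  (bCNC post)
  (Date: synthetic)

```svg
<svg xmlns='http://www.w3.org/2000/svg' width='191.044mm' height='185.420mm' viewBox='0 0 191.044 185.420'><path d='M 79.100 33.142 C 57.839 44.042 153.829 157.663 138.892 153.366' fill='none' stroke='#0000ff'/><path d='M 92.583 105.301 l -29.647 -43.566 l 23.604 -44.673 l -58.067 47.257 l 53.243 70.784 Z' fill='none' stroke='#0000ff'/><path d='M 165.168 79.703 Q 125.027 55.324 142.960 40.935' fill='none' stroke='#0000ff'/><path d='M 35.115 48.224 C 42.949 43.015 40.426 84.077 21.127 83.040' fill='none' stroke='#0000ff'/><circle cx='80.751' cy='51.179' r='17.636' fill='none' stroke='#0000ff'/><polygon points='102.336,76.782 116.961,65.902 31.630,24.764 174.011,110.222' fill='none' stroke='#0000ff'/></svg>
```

viewBox `0 0 191.044 185.420` with mm width/height → 1 unit = 1 mm. Flip: y_m = 185.420 − y_svg.

**Shape 1** — `<path>` cubic bezier, stroke `#0000ff` → score (S464, F1949). Control points (SVG): P0=(79.100,33.142), P1=(57.839,44.042), P2=(153.829,157.663), P3=(138.892,153.366); sampled at t=k/3. Machine vertices: (79.100,152.278) → (88.472,115.309) → (125.304,58.891) → (138.892,32.054). Open path.

**Shape 2** — `<path>` closed polygon, stroke `#0000ff` → score (S464, F1949). Machine vertices: (92.583,80.119) → (62.936,123.685) → (86.540,168.358) → (28.473,121.101) → (81.716,50.317) → (92.583,80.119). Closed: final G1 returns to the first vertex.

**Shape 3** — `<path>` quadratic bezier, stroke `#0000ff` → score (S464, F1949). Control points (SVG): P0=(165.168,79.703), P1=(125.027,55.324), P2=(142.960,40.935); sampled at t=k/3. Machine vertices: (165.168,105.717) → (144.860,120.860) → (137.457,133.782) → (142.960,144.485). Open path.

**Shape 4** — `<path>` cubic bezier, stroke `#0000ff` → score (S464, F1949). Control points (SVG): P0=(35.115,48.224), P1=(42.949,43.015), P2=(40.426,84.077), P3=(21.127,83.040); sampled at t=k/3. Machine vertices: (35.115,137.196) → (39.259,130.254) → (35.072,112.103) → (21.127,102.380). Open path.

**Shape 5** — `<circle>` circle, stroke `#0000ff` → score (S464, F1949). Machine vertices: (98.387,134.241) → (89.569,149.514) → (71.933,149.514) → (63.115,134.241) → (71.933,118.968) → (89.569,118.968) → (98.387,134.241). Closed: final G1 returns to the first vertex.

**Shape 6** — `<polygon>` closed polygon, stroke `#0000ff` → score (S464, F1949). Machine vertices: (102.336,108.638) → (116.961,119.518) → (31.630,160.656) → (174.011,75.198) → (102.336,108.638). Closed: final G1 returns to the first vertex.

(bCNC post)
(Date: synthetic)
G21
G90
G0 X79.100 Y152.278
M3 S464
G1 X88.472 Y115.309 F1949
G1 X125.304 Y58.891 F1949
G1 X138.892 Y32.054 F1949
M5
G0 X92.583 Y80.119
M3 S464
G1 X62.936 Y123.685 F1949
G1 X86.540 Y168.358 F1949
G1 X28.473 Y121.101 F1949
G1 X81.716 Y50.317 F1949
G1 X92.583 Y80.119 F1949
M5
G0 X165.168 Y105.717
M3 S464
G1 X144.860 Y120.860 F1949
G1 X137.457 Y133.782 F1949
G1 X142.960 Y144.485 F1949
M5
G0 X35.115 Y137.196
M3 S464
G1 X39.259 Y130.254 F1949
G1 X35.072 Y112.103 F1949
G1 X21.127 Y102.380 F1949
M5
G0 X98.387 Y134.241
M3 S464
G1 X89.569 Y149.514 F1949
G1 X71.933 Y149.514 F1949
G1 X63.115 Y134.241 F1949
G1 X71.933 Y118.968 F1949
G1 X89.569 Y118.968 F1949
G1 X98.387 Y134.241 F1949
M5
G0 X102.336 Y108.638
M3 S464
G1 X116.961 Y119.518 F1949
G1 X31.630 Y160.656 F1949
G1 X174.011 Y75.198 F1949
G1 X102.336 Y108.638 F1949
M5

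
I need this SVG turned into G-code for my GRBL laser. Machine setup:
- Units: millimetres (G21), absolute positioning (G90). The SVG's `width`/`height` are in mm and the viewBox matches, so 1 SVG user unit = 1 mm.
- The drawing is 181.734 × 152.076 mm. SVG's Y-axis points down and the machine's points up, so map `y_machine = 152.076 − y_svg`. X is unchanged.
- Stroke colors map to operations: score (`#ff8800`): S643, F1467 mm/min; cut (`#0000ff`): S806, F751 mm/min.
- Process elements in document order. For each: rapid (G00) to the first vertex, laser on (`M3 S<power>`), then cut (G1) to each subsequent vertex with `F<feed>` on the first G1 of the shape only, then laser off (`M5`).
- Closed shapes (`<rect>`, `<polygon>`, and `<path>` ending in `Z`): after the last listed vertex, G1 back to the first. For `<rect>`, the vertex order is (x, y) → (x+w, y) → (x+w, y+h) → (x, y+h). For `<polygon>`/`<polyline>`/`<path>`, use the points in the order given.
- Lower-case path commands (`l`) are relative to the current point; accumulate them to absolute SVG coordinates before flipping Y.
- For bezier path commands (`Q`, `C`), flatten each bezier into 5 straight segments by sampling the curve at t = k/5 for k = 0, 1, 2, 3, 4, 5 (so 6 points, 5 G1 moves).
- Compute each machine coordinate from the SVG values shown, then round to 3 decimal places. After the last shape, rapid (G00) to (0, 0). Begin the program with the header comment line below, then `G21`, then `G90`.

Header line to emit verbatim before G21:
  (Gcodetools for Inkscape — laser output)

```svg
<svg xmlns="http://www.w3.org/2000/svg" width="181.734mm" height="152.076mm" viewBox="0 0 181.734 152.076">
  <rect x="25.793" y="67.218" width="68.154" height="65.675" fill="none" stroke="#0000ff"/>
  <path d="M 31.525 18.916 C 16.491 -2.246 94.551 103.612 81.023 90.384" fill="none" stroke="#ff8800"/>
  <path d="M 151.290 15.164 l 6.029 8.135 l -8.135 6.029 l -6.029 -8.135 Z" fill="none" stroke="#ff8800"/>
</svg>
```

(Gcodetools for Inkscape — laser output)
G21
G90
G00 X25.793 Y84.858
M3 S806
G1 X93.947 Y84.858 F751
G1 X93.947 Y19.183
G1 X25.793 Y19.183
G1 X25.793 Y84.858
M5
G00 X31.525 Y133.160
M3 S643
G1 X32.198 Y132.584 F1467
G1 X46.350 Y113.336
G1 X65.114 Y87.229
G1 X79.627 Y66.077
G1 X81.023 Y61.692
M5
G00 X151.290 Y136.912
M3 S643
G1 X157.319 Y128.777 F1467
G1 X149.184 Y122.748
G1 X143.155 Y130.883
G1 X151.290 Y136.912
M5
G00 X0.000 Y0.000

1 u = 1 mm; y_m = 152.076 − y.

[1] `<rect>` rectangle, #0000ff→cut S806 F751: (25.793,84.858) → (93.947,84.858) → (93.947,19.183) → (25.793,19.183) → (25.793,84.858) (closed)

[2] `<path>` cubic bezier, #ff8800→score S643 F1467: (31.525,133.160) → (32.198,132.584) → (46.350,113.336) → (65.114,87.229) → (79.627,66.077) → (81.023,61.692)

[3] `<path>` regular polygon, #ff8800→score S643 F1467: (151.290,136.912) → (157.319,128.777) → (149.184,122.748) → (143.155,130.883) → (151.290,136.912) (closed)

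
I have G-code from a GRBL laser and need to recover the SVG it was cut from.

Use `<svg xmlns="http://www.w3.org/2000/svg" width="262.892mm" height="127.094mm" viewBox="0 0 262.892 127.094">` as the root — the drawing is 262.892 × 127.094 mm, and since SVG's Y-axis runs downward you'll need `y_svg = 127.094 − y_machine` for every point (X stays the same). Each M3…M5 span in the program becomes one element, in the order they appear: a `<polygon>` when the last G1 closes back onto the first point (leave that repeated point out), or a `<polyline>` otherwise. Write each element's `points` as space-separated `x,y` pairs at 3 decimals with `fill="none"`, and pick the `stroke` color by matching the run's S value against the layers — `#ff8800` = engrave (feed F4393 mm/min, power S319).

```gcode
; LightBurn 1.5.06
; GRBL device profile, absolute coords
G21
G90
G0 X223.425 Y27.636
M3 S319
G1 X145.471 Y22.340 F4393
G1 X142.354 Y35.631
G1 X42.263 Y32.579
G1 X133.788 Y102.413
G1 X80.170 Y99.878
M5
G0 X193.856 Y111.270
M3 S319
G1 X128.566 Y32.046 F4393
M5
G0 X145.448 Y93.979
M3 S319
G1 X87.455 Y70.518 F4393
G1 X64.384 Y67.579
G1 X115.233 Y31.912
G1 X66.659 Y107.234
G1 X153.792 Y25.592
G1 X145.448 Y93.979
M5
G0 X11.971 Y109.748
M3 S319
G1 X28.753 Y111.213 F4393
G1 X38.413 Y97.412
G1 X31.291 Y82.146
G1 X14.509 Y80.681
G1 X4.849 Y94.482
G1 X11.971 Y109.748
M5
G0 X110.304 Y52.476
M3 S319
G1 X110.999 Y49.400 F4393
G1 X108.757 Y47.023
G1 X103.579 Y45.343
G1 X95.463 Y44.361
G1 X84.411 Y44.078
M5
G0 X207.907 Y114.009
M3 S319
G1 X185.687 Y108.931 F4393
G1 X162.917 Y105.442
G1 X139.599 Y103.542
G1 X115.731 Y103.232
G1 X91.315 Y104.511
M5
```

<svg xmlns="http://www.w3.org/2000/svg" width="262.892mm" height="127.094mm" viewBox="0 0 262.892 127.094">
  <polyline points="223.425,99.458 145.471,104.754 142.354,91.463 42.263,94.515 133.788,24.681 80.170,27.216" fill="none" stroke="#ff8800"/>
  <polyline points="193.856,15.824 128.566,95.048" fill="none" stroke="#ff8800"/>
  <polygon points="145.448,33.115 87.455,56.576 64.384,59.515 115.233,95.182 66.659,19.860 153.792,101.502" fill="none" stroke="#ff8800"/>
  <polygon points="11.971,17.346 28.753,15.881 38.413,29.682 31.291,44.948 14.509,46.413 4.849,32.612" fill="none" stroke="#ff8800"/>
  <polyline points="110.304,74.618 110.999,77.694 108.757,80.071 103.579,81.751 95.463,82.733 84.411,83.016" fill="none" stroke="#ff8800"/>
  <polyline points="207.907,13.085 185.687,18.163 162.917,21.652 139.599,23.552 115.731,23.862 91.315,22.583" fill="none" stroke="#ff8800"/>
</svg>

y_svg = 127.094 − y_m. Every run uses S319, so all elements get stroke `#ff8800` (engrave).

[1] open run; points: 223.425,99.458 145.471,104.754 142.354,91.463 42.263,94.515 133.788,24.681 80.170,27.216

[2] open run; points: 193.856,15.824 128.566,95.048

[3] closed run; points: 145.448,33.115 87.455,56.576 64.384,59.515 115.233,95.182 66.659,19.860 153.792,101.502

[4] closed run; points: 11.971,17.346 28.753,15.881 38.413,29.682 31.291,44.948 14.509,46.413 4.849,32.612

[5] open run; points: 110.304,74.618 110.999,77.694 108.757,80.071 103.579,81.751 95.463,82.733 84.411,83.016

[6] open run; points: 207.907,13.085 185.687,18.163 162.917,21.652 139.599,23.552 115.731,23.862 91.315,22.583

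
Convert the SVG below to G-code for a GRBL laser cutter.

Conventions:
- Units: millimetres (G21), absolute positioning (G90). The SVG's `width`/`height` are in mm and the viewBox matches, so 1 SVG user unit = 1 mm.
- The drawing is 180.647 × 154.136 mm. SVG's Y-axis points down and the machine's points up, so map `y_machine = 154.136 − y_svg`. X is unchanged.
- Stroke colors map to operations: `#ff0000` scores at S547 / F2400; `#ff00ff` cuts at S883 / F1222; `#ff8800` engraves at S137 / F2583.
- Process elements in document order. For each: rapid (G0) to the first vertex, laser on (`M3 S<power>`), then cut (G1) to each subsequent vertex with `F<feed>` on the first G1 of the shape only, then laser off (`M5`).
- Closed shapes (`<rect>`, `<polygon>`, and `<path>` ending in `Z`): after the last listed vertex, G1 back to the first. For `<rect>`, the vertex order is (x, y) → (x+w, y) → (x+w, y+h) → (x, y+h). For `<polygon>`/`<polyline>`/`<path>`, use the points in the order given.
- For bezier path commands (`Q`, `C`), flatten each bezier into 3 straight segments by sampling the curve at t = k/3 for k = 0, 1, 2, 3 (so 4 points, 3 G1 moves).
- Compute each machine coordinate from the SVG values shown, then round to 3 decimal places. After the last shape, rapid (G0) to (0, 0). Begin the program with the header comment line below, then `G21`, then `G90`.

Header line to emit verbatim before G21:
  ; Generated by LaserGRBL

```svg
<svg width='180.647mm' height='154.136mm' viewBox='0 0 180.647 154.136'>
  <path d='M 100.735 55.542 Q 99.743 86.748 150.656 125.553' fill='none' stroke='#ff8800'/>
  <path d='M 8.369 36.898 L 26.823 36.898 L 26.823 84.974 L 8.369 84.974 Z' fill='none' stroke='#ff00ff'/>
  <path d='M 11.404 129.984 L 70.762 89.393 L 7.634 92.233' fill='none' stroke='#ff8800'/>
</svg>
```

Since the viewBox matches the mm dimensions, user units are millimetres directly. The only transform is the Y-flip y_m = 154.136 − y_svg.

Shape 1 is a quadratic bezier drawn with `<path>`. Its stroke #ff8800 means engrave at S137, F2583. After flipping Y the toolpath is (100.735,98.594) → (105.841,76.946) → (122.481,53.609) → (150.656,28.583).

Shape 2 is a rectangle drawn with `<path>`. Its stroke #ff00ff means cut at S883, F1222. After flipping Y the toolpath is (8.369,117.238) → (26.823,117.238) → (26.823,69.162) → (8.369,69.162) → (8.369,117.238), returning to the start.

Shape 3 is a open polyline drawn with `<path>`. Its stroke #ff8800 means engrave at S137, F2583. After flipping Y the toolpath is (11.404,24.152) → (70.762,64.743) → (7.634,61.903).

; Generated by LaserGRBL
G21
G90
G0 X100.735 Y98.594
M3 S137
G1 X105.841 Y76.946 F2583
G1 X122.481 Y53.609
G1 X150.656 Y28.583
M5
G0 X8.369 Y117.238
M3 S883
G1 X26.823 Y117.238 F1222
G1 X26.823 Y69.162
G1 X8.369 Y69.162
G1 X8.369 Y117.238
M5
G0 X11.404 Y24.152
M3 S137
G1 X70.762 Y64.743 F2583
G1 X7.634 Y61.903
M5
G0 X0.000 Y0.000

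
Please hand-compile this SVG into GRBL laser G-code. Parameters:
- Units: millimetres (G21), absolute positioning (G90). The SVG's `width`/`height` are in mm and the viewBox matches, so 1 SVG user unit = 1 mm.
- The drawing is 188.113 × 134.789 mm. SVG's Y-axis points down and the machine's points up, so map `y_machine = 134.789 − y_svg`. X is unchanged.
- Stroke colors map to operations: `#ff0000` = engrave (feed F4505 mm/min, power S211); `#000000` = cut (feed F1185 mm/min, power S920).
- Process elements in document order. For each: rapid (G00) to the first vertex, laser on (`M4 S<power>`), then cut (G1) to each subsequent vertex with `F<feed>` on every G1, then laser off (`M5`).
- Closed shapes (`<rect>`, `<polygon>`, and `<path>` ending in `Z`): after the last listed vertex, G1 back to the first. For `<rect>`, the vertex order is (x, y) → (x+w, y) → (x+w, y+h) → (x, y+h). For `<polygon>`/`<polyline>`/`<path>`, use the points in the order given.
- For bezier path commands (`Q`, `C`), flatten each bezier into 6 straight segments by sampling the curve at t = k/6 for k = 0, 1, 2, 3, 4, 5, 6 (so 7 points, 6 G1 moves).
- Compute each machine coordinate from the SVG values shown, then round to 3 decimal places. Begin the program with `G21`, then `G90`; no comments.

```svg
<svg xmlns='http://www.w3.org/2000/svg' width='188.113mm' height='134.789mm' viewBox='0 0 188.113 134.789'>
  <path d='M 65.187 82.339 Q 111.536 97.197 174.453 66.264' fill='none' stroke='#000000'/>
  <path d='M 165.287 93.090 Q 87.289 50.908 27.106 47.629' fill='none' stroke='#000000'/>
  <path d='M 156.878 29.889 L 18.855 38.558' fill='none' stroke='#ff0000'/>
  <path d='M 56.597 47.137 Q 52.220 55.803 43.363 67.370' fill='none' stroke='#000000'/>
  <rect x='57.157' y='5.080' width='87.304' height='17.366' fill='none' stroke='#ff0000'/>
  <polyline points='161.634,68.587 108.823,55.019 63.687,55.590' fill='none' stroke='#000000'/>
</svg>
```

viewBox `0 0 188.113 134.789` with mm width/height → 1 unit = 1 mm. Flip: y_m = 134.789 − y_svg.

**Shape 1** — `<path>` quadratic bezier, stroke `#000000` → cut (S920, F1185). Control points (SVG): P0=(65.187,82.339), P1=(111.536,97.197), P2=(174.453,66.264); sampled at t=k/6. Machine vertices: (65.187,52.450) → (81.097,48.769) → (97.927,47.633) → (115.678,49.040) → (134.349,52.991) → (153.941,59.486) → (174.453,68.525). Open path.

**Shape 2** — `<path>` quadratic bezier, stroke `#000000` → cut (S920, F1185). Control points (SVG): P0=(165.287,93.090), P1=(87.289,50.908), P2=(27.106,47.629); sampled at t=k/6. Machine vertices: (165.287,41.699) → (139.783,54.679) → (115.268,65.498) → (91.743,74.155) → (69.207,80.651) → (47.662,84.986) → (27.106,87.160). Open path.

**Shape 3** — `<path>` line segment, stroke `#ff0000` → engrave (S211, F4505). Machine vertices: (156.878,104.900) → (18.855,96.231). Open path.

**Shape 4** — `<path>` quadratic bezier, stroke `#000000` → cut (S920, F1185). Control points (SVG): P0=(56.597,47.137), P1=(52.220,55.803), P2=(43.363,67.370); sampled at t=k/6. Machine vertices: (56.597,87.652) → (55.014,84.683) → (53.181,81.552) → (51.100,78.261) → (48.770,74.808) → (46.191,71.194) → (43.363,67.419). Open path.

**Shape 5** — `<rect>` rectangle, stroke `#ff0000` → engrave (S211, F4505). Machine vertices: (57.157,129.709) → (144.461,129.709) → (144.461,112.343) → (57.157,112.343) → (57.157,129.709). Closed: final G1 returns to the first vertex.

**Shape 6** — `<polyline>` open polyline, stroke `#000000` → cut (S920, F1185). Machine vertices: (161.634,66.202) → (108.823,79.770) → (63.687,79.199). Open path.

G21
G90
G00 X65.187 Y52.450
M4 S920
G1 X81.097 Y48.769 F1185
G1 X97.927 Y47.633 F1185
G1 X115.678 Y49.040 F1185
G1 X134.349 Y52.991 F1185
G1 X153.941 Y59.486 F1185
G1 X174.453 Y68.525 F1185
M5
G00 X165.287 Y41.699
M4 S920
G1 X139.783 Y54.679 F1185
G1 X115.268 Y65.498 F1185
G1 X91.743 Y74.155 F1185
G1 X69.207 Y80.651 F1185
G1 X47.662 Y84.986 F1185
G1 X27.106 Y87.160 F1185
M5
G00 X156.878 Y104.900
M4 S211
G1 X18.855 Y96.231 F4505
M5
G00 X56.597 Y87.652
M4 S920
G1 X55.014 Y84.683 F1185
G1 X53.181 Y81.552 F1185
G1 X51.100 Y78.261 F1185
G1 X48.770 Y74.808 F1185
G1 X46.191 Y71.194 F1185
G1 X43.363 Y67.419 F1185
M5
G00 X57.157 Y129.709
M4 S211
G1 X144.461 Y129.709 F4505
G1 X144.461 Y112.343 F4505
G1 X57.157 Y112.343 F4505
G1 X57.157 Y129.709 F4505
M5
G00 X161.634 Y66.202
M4 S920
G1 X108.823 Y79.770 F1185
G1 X63.687 Y79.199 F1185
M5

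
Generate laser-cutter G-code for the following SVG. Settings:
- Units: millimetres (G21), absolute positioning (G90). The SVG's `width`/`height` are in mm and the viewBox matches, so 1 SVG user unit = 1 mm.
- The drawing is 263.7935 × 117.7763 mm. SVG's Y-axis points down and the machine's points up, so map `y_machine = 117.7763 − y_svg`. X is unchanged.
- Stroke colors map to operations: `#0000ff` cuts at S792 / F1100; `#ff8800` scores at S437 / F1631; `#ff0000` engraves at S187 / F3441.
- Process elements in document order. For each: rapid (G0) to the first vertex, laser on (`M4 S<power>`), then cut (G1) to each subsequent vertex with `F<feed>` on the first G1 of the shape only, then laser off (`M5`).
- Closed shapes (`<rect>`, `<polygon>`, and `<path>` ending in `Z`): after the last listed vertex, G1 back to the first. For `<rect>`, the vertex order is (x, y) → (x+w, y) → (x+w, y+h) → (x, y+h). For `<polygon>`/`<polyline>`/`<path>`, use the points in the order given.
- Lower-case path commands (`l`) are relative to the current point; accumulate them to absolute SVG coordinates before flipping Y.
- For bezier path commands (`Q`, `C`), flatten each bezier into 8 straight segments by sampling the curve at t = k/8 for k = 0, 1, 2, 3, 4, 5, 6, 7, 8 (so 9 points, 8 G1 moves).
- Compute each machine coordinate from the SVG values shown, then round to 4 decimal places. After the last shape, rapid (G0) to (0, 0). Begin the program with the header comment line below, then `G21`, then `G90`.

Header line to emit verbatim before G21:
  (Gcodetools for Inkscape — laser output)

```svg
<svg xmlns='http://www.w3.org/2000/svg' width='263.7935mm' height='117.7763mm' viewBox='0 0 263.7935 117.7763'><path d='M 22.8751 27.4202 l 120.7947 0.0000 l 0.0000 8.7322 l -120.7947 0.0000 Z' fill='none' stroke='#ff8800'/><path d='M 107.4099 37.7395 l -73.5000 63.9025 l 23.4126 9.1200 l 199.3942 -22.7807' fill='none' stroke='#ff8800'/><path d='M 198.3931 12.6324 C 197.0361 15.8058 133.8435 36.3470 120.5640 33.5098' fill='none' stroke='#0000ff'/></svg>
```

viewBox `0 0 263.7935 117.7763` with mm width/height → 1 unit = 1 mm. Flip: y_m = 117.7763 − y_svg.

**Shape 1** — `<path>` rectangle, stroke `#ff8800` → score (S437, F1631). Machine vertices: (22.8751,90.3561) → (143.6698,90.3561) → (143.6698,81.6239) → (22.8751,81.6239) → (22.8751,90.3561). Closed: final G1 returns to the first vertex.

**Shape 2** — `<path>` open polyline, stroke `#ff8800` → score (S437, F1631). Machine vertices: (107.4099,80.0368) → (33.9099,16.1343) → (57.3225,7.0143) → (256.7167,29.7950). Open path.

**Shape 3** — `<path>` cubic bezier, stroke `#0000ff` → cut (S792, F1100). Control points (SVG): P0=(198.3931,12.6324), P1=(197.0361,15.8058), P2=(133.8435,36.3470), P3=(120.5640,33.5098); sampled at t=k/8. Machine vertices: (198.3931,105.1439) → (195.2039,103.2193) → (187.5272,100.1440) → (176.6726,96.3955) → (163.9495,92.4512) → (150.6675,88.7887) → (138.1363,85.8854) → (127.6652,84.2188) → (120.5640,84.2665). Open path.

(Gcodetools for Inkscape — laser output)
G21
G90
G0 X22.8751 Y90.3561
M4 S437
G1 X143.6698 Y90.3561 F1631
G1 X143.6698 Y81.6239
G1 X22.8751 Y81.6239
G1 X22.8751 Y90.3561
M5
G0 X107.4099 Y80.0368
M4 S437
G1 X33.9099 Y16.1343 F1631
G1 X57.3225 Y7.0143
G1 X256.7167 Y29.7950
M5
G0 X198.3931 Y105.1439
M4 S792
G1 X195.2039 Y103.2193 F1100
G1 X187.5272 Y100.1440
G1 X176.6726 Y96.3955
G1 X163.9495 Y92.4512
G1 X150.6675 Y88.7887
G1 X138.1363 Y85.8854
G1 X127.6652 Y84.2188
G1 X120.5640 Y84.2665
M5
G0 X0.0000 Y0.0000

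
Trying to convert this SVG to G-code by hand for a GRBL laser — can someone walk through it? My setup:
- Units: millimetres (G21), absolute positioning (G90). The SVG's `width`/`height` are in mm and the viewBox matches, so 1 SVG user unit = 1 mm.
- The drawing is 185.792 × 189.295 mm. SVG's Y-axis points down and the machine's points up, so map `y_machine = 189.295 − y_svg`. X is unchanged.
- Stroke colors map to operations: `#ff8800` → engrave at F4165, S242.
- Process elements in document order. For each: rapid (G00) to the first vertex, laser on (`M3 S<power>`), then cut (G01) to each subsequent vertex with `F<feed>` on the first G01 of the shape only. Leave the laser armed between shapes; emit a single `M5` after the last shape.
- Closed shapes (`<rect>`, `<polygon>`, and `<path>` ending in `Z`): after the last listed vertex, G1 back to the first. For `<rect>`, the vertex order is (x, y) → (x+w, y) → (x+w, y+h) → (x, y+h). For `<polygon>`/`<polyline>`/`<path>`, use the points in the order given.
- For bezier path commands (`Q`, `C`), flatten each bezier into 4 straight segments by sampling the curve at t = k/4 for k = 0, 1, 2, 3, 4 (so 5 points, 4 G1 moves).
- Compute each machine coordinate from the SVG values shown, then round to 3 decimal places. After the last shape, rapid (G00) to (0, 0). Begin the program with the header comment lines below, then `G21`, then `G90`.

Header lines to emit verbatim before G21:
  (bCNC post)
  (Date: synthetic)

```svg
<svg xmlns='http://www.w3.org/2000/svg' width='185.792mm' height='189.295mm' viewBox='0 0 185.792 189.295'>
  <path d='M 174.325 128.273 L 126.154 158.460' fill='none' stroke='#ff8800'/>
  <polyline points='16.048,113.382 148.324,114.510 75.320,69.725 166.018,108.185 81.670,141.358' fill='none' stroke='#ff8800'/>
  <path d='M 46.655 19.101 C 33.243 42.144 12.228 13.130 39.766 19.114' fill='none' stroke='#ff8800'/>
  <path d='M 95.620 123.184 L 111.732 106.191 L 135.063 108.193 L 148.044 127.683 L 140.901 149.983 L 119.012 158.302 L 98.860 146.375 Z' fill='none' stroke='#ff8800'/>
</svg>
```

(bCNC post)
(Date: synthetic)
G21
G90
G00 X174.325 Y61.022
M3 S242
G01 X126.154 Y30.835 F4165
G00 X16.048 Y75.913
M3 S242
G01 X148.324 Y74.785 F4165
G01 X75.320 Y119.570
G01 X166.018 Y81.110
G01 X81.670 Y47.937
G00 X46.655 Y170.194
M3 S242
G01 X36.048 Y161.312 F4165
G01 X27.854 Y163.790
G01 X27.339 Y169.467
G01 X39.766 Y170.181
G00 X95.620 Y66.111
M3 S242
G01 X111.732 Y83.104 F4165
G01 X135.063 Y81.102
G01 X148.044 Y61.612
G01 X140.901 Y39.312
G01 X119.012 Y30.993
G01 X98.860 Y42.920
G01 X95.620 Y66.111
M5
G00 X0.000 Y0.000

Since the viewBox matches the mm dimensions, user units are millimetres directly. The only transform is the Y-flip y_m = 189.295 − y_svg.

Shape 1 is a line segment drawn with `<path>`. Its stroke #ff8800 means engrave at S242, F4165. After flipping Y the toolpath is (174.325,61.022) → (126.154,30.835).

Shape 2 is a open polyline drawn with `<polyline>`. Its stroke #ff8800 means engrave at S242, F4165. After flipping Y the toolpath is (16.048,75.913) → (148.324,74.785) → (75.320,119.570) → (166.018,81.110) → (81.670,47.937).

Shape 3 is a cubic bezier drawn with `<path>`. Its stroke #ff8800 means engrave at S242, F4165. After flipping Y the toolpath is (46.655,170.194) → (36.048,161.312) → (27.854,163.790) → (27.339,169.467) → (39.766,170.181).

Shape 4 is a regular polygon drawn with `<path>`. Its stroke #ff8800 means engrave at S242, F4165. After flipping Y the toolpath is (95.620,66.111) → (111.732,83.104) → (135.063,81.102) → (148.044,61.612) → (140.901,39.312) → (119.012,30.993) → (98.860,42.920) → (95.620,66.111), returning to the start.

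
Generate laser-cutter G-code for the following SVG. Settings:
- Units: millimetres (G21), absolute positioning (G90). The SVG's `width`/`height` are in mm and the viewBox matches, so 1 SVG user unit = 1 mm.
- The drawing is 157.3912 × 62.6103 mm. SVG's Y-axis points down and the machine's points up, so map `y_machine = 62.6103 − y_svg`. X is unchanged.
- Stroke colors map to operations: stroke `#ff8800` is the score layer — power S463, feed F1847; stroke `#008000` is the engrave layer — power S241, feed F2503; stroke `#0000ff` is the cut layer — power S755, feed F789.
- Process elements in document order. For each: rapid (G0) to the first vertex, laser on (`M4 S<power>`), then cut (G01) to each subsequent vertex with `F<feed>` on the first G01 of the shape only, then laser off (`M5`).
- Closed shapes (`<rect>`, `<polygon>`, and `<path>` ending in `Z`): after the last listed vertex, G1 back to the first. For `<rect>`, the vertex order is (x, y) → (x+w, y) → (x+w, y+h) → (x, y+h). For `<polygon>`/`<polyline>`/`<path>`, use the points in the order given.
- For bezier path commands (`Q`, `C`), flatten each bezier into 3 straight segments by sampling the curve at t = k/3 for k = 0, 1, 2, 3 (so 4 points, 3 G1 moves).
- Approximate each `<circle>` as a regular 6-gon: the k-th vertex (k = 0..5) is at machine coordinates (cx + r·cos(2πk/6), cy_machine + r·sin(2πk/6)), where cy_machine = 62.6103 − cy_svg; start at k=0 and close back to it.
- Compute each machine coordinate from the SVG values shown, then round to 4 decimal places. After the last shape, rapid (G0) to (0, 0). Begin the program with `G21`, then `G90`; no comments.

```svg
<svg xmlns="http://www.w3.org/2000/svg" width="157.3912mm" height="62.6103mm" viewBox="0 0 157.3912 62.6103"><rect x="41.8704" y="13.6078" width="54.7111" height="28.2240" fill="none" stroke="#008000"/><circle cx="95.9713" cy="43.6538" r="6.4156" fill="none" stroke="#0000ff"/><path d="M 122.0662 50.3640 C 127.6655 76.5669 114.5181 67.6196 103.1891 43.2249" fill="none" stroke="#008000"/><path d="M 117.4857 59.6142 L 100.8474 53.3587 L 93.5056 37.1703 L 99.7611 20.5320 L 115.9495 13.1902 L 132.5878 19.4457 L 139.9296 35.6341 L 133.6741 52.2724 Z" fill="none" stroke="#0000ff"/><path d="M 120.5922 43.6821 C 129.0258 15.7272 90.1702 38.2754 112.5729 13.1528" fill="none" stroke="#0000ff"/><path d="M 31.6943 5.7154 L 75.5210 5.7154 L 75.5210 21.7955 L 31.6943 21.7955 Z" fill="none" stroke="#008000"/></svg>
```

viewBox `0 0 157.3912 62.6103` with mm width/height → 1 unit = 1 mm. Flip: y_m = 62.6103 − y_svg.

**Shape 1** — `<rect>` rectangle, stroke `#008000` → engrave (S241, F2503). Machine vertices: (41.8704,49.0025) → (96.5815,49.0025) → (96.5815,20.7785) → (41.8704,20.7785) → (41.8704,49.0025). Closed: final G1 returns to the first vertex.

**Shape 2** — `<circle>` circle, stroke `#0000ff` → cut (S755, F789). Machine vertices: (102.3869,18.9565) → (99.1791,24.5126) → (92.7635,24.5126) → (89.5557,18.9565) → (92.7635,13.4004) → (99.1791,13.4004) → (102.3869,18.9565). Closed: final G1 returns to the first vertex.

**Shape 3** — `<path>` cubic bezier, stroke `#008000` → engrave (S241, F2503). Control points (SVG): P0=(122.0662,50.3640), P1=(127.6655,76.5669), P2=(114.5181,67.6196), P3=(103.1891,43.2249); sampled at t=k/3. Machine vertices: (122.0662,12.2463) → (122.1783,-2.9696) → (114.3626,0.8696) → (103.1891,19.3854). Open path.

**Shape 4** — `<path>` regular polygon, stroke `#0000ff` → cut (S755, F789). Machine vertices: (117.4857,2.9961) → (100.8474,9.2516) → (93.5056,25.4400) → (99.7611,42.0783) → (115.9495,49.4201) → (132.5878,43.1646) → (139.9296,26.9762) → (133.6741,10.3379) → (117.4857,2.9961). Closed: final G1 returns to the first vertex.

**Shape 5** — `<path>` cubic bezier, stroke `#0000ff` → cut (S755, F789). Control points (SVG): P0=(120.5922,43.6821), P1=(129.0258,15.7272), P2=(90.1702,38.2754), P3=(112.5729,13.1528); sampled at t=k/3. Machine vertices: (120.5922,18.9282) → (117.2830,33.6848) → (106.5694,36.5891) → (112.5729,49.4575). Open path.

**Shape 6** — `<path>` rectangle, stroke `#008000` → engrave (S241, F2503). Machine vertices: (31.6943,56.8949) → (75.5210,56.8949) → (75.5210,40.8148) → (31.6943,40.8148) → (31.6943,56.8949). Closed: final G1 returns to the first vertex.

G21
G90
G0 X41.8704 Y49.0025
M4 S241
G01 X96.5815 Y49.0025 F2503
G01 X96.5815 Y20.7785
G01 X41.8704 Y20.7785
G01 X41.8704 Y49.0025
M5
G0 X102.3869 Y18.9565
M4 S755
G01 X99.1791 Y24.5126 F789
G01 X92.7635 Y24.5126
G01 X89.5557 Y18.9565
G01 X92.7635 Y13.4004
G01 X99.1791 Y13.4004
G01 X102.3869 Y18.9565
M5
G0 X122.0662 Y12.2463
M4 S241
G01 X122.1783 Y-2.9696 F2503
G01 X114.3626 Y0.8696
G01 X103.1891 Y19.3854
M5
G0 X117.4857 Y2.9961
M4 S755
G01 X100.8474 Y9.2516 F789
G01 X93.5056 Y25.4400
G01 X99.7611 Y42.0783
G01 X115.9495 Y49.4201
G01 X132.5878 Y43.1646
G01 X139.9296 Y26.9762
G01 X133.6741 Y10.3379
G01 X117.4857 Y2.9961
M5
G0 X120.5922 Y18.9282
M4 S755
G01 X117.2830 Y33.6848 F789
G01 X106.5694 Y36.5891
G01 X112.5729 Y49.4575
M5
G0 X31.6943 Y56.8949
M4 S241
G01 X75.5210 Y56.8949 F2503
G01 X75.5210 Y40.8148
G01 X31.6943 Y40.8148
G01 X31.6943 Y56.8949
M5
G0 X0.0000 Y0.0000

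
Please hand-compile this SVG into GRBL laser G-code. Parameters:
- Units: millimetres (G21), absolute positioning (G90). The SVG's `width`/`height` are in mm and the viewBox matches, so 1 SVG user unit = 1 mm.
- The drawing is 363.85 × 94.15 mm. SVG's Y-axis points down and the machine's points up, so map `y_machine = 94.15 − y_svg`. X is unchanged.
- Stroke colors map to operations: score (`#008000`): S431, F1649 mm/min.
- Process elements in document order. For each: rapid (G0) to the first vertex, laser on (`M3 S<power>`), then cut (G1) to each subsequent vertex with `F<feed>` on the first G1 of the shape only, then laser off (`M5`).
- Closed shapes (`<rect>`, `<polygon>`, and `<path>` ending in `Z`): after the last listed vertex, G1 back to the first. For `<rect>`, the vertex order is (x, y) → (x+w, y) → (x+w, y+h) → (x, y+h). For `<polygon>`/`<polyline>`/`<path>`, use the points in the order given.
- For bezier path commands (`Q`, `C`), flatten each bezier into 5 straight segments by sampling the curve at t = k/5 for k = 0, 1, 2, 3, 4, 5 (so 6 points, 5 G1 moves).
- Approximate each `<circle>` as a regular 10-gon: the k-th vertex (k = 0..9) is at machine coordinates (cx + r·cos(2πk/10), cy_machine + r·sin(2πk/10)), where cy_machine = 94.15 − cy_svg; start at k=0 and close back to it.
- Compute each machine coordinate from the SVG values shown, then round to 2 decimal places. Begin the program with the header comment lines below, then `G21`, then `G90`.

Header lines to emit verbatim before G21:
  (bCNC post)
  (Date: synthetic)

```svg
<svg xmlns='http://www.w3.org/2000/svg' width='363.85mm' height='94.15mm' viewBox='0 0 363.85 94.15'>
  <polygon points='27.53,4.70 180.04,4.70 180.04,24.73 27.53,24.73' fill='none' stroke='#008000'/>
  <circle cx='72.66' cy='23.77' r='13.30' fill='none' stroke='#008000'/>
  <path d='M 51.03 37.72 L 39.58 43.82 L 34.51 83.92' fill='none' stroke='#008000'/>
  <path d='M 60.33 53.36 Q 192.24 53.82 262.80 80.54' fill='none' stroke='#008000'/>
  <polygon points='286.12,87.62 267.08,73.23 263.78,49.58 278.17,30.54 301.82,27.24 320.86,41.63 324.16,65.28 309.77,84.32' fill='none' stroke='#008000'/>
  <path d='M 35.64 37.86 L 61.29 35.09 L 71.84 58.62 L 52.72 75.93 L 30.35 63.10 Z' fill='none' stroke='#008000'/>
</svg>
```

(bCNC post)
(Date: synthetic)
G21
G90
G0 X27.53 Y89.45
M3 S431
G1 X180.04 Y89.45 F1649
G1 X180.04 Y69.42
G1 X27.53 Y69.42
G1 X27.53 Y89.45
M5
G0 X85.96 Y70.38
M3 S431
G1 X83.42 Y78.20 F1649
G1 X76.77 Y83.03
G1 X68.55 Y83.03
G1 X61.90 Y78.20
G1 X59.36 Y70.38
G1 X61.90 Y62.56
G1 X68.55 Y57.73
G1 X76.77 Y57.73
G1 X83.42 Y62.56
G1 X85.96 Y70.38
M5
G0 X51.03 Y56.43
M3 S431
G1 X39.58 Y50.33 F1649
G1 X34.51 Y10.23
M5
G0 X60.33 Y40.79
M3 S431
G1 X110.64 Y39.56 F1649
G1 X156.04 Y36.22
G1 X196.54 Y30.78
G1 X232.12 Y23.25
G1 X262.80 Y13.61
M5
G0 X286.12 Y6.53
M3 S431
G1 X267.08 Y20.92 F1649
G1 X263.78 Y44.57
G1 X278.17 Y63.61
G1 X301.82 Y66.91
G1 X320.86 Y52.52
G1 X324.16 Y28.87
G1 X309.77 Y9.83
G1 X286.12 Y6.53
M5
G0 X35.64 Y56.29
M3 S431
G1 X61.29 Y59.06 F1649
G1 X71.84 Y35.53
G1 X52.72 Y18.22
G1 X30.35 Y31.05
G1 X35.64 Y56.29
M5

viewBox `0 0 363.85 94.15` with mm width/height → 1 unit = 1 mm. Flip: y_m = 94.15 − y_svg.

**Shape 1** — `<polygon>` rectangle, stroke `#008000` → score (S431, F1649). Machine vertices: (27.53,89.45) → (180.04,89.45) → (180.04,69.42) → (27.53,69.42) → (27.53,89.45). Closed: final G1 returns to the first vertex.

**Shape 2** — `<circle>` circle, stroke `#008000` → score (S431, F1649). Machine vertices: (85.96,70.38) → (83.42,78.20) → (76.77,83.03) → (68.55,83.03) → (61.90,78.20) → (59.36,70.38) → (61.90,62.56) → (68.55,57.73) → (76.77,57.73) → (83.42,62.56) → (85.96,70.38). Closed: final G1 returns to the first vertex.

**Shape 3** — `<path>` open polyline, stroke `#008000` → score (S431, F1649). Machine vertices: (51.03,56.43) → (39.58,50.33) → (34.51,10.23). Open path.

**Shape 4** — `<path>` quadratic bezier, stroke `#008000` → score (S431, F1649). Control points (SVG): P0=(60.33,53.36), P1=(192.24,53.82), P2=(262.80,80.54); sampled at t=k/5. Machine vertices: (60.33,40.79) → (110.64,39.56) → (156.04,36.22) → (196.54,30.78) → (232.12,23.25) → (262.80,13.61). Open path.

**Shape 5** — `<polygon>` regular polygon, stroke `#008000` → score (S431, F1649). Machine vertices: (286.12,6.53) → (267.08,20.92) → (263.78,44.57) → (278.17,63.61) → (301.82,66.91) → (320.86,52.52) → (324.16,28.87) → (309.77,9.83) → (286.12,6.53). Closed: final G1 returns to the first vertex.

**Shape 6** — `<path>` regular polygon, stroke `#008000` → score (S431, F1649). Machine vertices: (35.64,56.29) → (61.29,59.06) → (71.84,35.53) → (52.72,18.22) → (30.35,31.05) → (35.64,56.29). Closed: final G1 returns to the first vertex.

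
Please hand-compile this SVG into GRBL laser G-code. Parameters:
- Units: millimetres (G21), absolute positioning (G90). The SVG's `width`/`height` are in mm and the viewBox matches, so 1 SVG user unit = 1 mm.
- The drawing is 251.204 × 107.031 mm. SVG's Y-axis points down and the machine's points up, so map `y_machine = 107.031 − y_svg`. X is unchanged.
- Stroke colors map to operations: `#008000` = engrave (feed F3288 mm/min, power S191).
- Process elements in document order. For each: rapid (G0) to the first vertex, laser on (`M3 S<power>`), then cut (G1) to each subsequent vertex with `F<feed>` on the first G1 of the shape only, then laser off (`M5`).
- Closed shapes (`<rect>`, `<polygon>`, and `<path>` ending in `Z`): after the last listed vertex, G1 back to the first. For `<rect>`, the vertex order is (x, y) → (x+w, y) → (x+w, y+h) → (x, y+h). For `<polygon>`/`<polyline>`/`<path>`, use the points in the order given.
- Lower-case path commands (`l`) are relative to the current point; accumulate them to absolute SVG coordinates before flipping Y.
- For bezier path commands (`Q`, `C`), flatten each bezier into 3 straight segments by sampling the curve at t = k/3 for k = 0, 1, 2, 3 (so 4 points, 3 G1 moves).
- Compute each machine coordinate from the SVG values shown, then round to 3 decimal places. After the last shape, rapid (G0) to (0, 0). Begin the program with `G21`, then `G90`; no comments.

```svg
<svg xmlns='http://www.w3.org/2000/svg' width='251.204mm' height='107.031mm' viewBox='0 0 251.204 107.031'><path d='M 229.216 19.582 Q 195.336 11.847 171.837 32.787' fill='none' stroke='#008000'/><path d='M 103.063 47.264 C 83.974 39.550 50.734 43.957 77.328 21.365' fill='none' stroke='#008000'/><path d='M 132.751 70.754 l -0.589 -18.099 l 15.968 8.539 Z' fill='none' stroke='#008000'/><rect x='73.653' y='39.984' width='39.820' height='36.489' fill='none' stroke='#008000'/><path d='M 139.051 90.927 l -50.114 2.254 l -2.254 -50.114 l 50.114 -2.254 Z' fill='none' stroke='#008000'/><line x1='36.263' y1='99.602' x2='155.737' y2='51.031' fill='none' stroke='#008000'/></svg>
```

viewBox `0 0 251.204 107.031` with mm width/height → 1 unit = 1 mm. Flip: y_m = 107.031 − y_svg.

**Shape 1** — `<path>` quadratic bezier, stroke `#008000` → engrave (S191, F3288). Control points (SVG): P0=(229.216,19.582), P1=(195.336,11.847), P2=(171.837,32.787); sampled at t=k/3. Machine vertices: (229.216,87.449) → (207.783,89.420) → (188.656,85.018) → (171.837,74.244). Open path.

**Shape 2** — `<path>` cubic bezier, stroke `#008000` → engrave (S191, F3288). Control points (SVG): P0=(103.063,47.264), P1=(83.974,39.550), P2=(50.734,43.957), P3=(77.328,21.365); sampled at t=k/3. Machine vertices: (103.063,59.767) → (81.997,64.890) → (67.938,70.625) → (77.328,85.666). Open path.

**Shape 3** — `<path>` regular polygon, stroke `#008000` → engrave (S191, F3288). Machine vertices: (132.751,36.277) → (132.162,54.376) → (148.130,45.837) → (132.751,36.277). Closed: final G1 returns to the first vertex.

**Shape 4** — `<rect>` rectangle, stroke `#008000` → engrave (S191, F3288). Machine vertices: (73.653,67.047) → (113.473,67.047) → (113.473,30.558) → (73.653,30.558) → (73.653,67.047). Closed: final G1 returns to the first vertex.

**Shape 5** — `<path>` regular polygon, stroke `#008000` → engrave (S191, F3288). Machine vertices: (139.051,16.104) → (88.937,13.850) → (86.683,63.964) → (136.797,66.218) → (139.051,16.104). Closed: final G1 returns to the first vertex.

**Shape 6** — `<line>` line segment, stroke `#008000` → engrave (S191, F3288). Machine vertices: (36.263,7.429) → (155.737,56.000). Open path.

G21
G90
G0 X229.216 Y87.449
M3 S191
G1 X207.783 Y89.420 F3288
G1 X188.656 Y85.018
G1 X171.837 Y74.244
M5
G0 X103.063 Y59.767
M3 S191
G1 X81.997 Y64.890 F3288
G1 X67.938 Y70.625
G1 X77.328 Y85.666
M5
G0 X132.751 Y36.277
M3 S191
G1 X132.162 Y54.376 F3288
G1 X148.130 Y45.837
G1 X132.751 Y36.277
M5
G0 X73.653 Y67.047
M3 S191
G1 X113.473 Y67.047 F3288
G1 X113.473 Y30.558
G1 X73.653 Y30.558
G1 X73.653 Y67.047
M5
G0 X139.051 Y16.104
M3 S191
G1 X88.937 Y13.850 F3288
G1 X86.683 Y63.964
G1 X136.797 Y66.218
G1 X139.051 Y16.104
M5
G0 X36.263 Y7.429
M3 S191
G1 X155.737 Y56.000 F3288
M5
G0 X0.000 Y0.000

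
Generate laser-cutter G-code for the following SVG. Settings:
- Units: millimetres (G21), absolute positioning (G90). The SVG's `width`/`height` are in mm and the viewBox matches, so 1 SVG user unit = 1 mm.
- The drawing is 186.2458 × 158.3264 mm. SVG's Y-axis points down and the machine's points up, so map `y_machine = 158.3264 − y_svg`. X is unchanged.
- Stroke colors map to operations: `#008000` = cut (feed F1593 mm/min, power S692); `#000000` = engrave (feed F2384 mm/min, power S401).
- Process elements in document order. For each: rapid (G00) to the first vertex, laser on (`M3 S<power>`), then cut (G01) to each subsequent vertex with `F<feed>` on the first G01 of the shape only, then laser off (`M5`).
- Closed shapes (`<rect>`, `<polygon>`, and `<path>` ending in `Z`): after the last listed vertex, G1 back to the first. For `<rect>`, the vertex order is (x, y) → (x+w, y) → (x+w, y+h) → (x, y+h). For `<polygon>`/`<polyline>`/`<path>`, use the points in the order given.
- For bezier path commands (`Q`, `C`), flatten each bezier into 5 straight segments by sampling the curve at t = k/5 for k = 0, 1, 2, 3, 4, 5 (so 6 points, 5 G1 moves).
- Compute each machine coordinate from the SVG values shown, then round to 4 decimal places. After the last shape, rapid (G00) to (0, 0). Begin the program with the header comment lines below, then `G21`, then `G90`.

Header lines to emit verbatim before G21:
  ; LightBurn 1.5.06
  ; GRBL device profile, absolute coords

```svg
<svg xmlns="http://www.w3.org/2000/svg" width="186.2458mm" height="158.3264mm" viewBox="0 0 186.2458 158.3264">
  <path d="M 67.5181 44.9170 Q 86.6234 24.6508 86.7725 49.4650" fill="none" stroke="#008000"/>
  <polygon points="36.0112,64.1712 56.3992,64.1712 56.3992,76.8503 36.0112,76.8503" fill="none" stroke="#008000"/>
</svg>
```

viewBox `0 0 186.2458 158.3264` with mm width/height → 1 unit = 1 mm. Flip: y_m = 158.3264 − y_svg.

**Shape 1** — `<path>` quadratic bezier, stroke `#008000` → cut (S692, F1593). Control points (SVG): P0=(67.5181,44.9170), P1=(86.6234,24.6508), P2=(86.7725,49.4650); sampled at t=k/5. Machine vertices: (67.5181,113.4094) → (74.4020,119.7127) → (79.7693,122.4095) → (83.6202,121.4999) → (85.9546,116.9839) → (86.7725,108.8614). Open path.

**Shape 2** — `<polygon>` rectangle, stroke `#008000` → cut (S692, F1593). Machine vertices: (36.0112,94.1552) → (56.3992,94.1552) → (56.3992,81.4761) → (36.0112,81.4761) → (36.0112,94.1552). Closed: final G1 returns to the first vertex.

; LightBurn 1.5.06
; GRBL device profile, absolute coords
G21
G90
G00 X67.5181 Y113.4094
M3 S692
G01 X74.4020 Y119.7127 F1593
G01 X79.7693 Y122.4095
G01 X83.6202 Y121.4999
G01 X85.9546 Y116.9839
G01 X86.7725 Y108.8614
M5
G00 X36.0112 Y94.1552
M3 S692
G01 X56.3992 Y94.1552 F1593
G01 X56.3992 Y81.4761
G01 X36.0112 Y81.4761
G01 X36.0112 Y94.1552
M5
G00 X0.0000 Y0.0000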